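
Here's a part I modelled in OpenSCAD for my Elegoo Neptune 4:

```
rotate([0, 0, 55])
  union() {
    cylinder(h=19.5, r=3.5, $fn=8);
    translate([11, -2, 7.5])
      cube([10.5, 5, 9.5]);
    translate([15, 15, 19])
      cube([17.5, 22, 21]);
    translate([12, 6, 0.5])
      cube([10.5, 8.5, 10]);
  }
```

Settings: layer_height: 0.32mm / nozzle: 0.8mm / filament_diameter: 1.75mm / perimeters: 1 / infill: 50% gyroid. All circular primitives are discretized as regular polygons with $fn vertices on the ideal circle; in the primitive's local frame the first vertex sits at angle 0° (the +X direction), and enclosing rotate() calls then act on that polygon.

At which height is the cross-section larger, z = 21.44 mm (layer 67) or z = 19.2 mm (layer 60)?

Layer 67 (z = 21.44): the cylinder is not intersected at this z (z outside [0, 19.5]); the cube at (11, -2) is not intersected at this z (z outside [7.5, 17]); the cube at (15, 15) (footprint 17.5×22) is included at this height (area 385.00 mm²); the cube at (12, 6) does not reach this height (z outside [0.5, 10.5]); Taking the union: only the 17.5×22 cube at (15, 15) is present, so the union is just that shape — area = 385.00 mm²; (rotated 55° about Z; rotation is an isometry so areas/perimeters/island counts are preserved). So its area = 385.00 mm². Layer 60 (z = 19.2): the r=3.5 cylinder gives a regular 8-gon of circumradius 3.5 (constant along its height) (area = (8/2)·3.500²·sin(360°/8) = 34.65 mm²); the cube at (11, -2) does not reach this height (z outside [7.5, 17]); the cube at (15, 15) (footprint 17.5×22) is included at this height (area 385.00 mm²); the cube at (12, 6) is not intersected at this z (z outside [0.5, 10.5]); Combining (union): the 2 present regions are separate (no shared area or edge), so areas and boundary lengths simply add and each stays a separate island — area = 419.65 mm²; (rotated 55° about Z; rotation is an isometry so areas/perimeters/island counts are preserved). So its area = 419.65 mm². Layer 60 is larger (419.65 vs 385.00 mm²).

layer 60 (z = 19.2 mm)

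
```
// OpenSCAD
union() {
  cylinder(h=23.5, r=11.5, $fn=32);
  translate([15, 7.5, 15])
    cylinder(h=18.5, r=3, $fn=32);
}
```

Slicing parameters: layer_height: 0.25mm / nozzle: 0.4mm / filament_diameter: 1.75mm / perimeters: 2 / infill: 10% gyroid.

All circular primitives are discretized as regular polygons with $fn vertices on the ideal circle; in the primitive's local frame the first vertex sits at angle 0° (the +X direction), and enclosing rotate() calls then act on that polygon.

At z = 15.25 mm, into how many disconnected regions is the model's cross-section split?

2

At z = 15.25 mm: the r=11.5 cylinder gives a regular 32-gon of circumradius 11.5 (constant along its height); the r=3 cylinder at (15, 7.5) contributes a regular 32-gon of circumradius 3; Taking the union: the 2 present regions are separate (no shared area or edge), so areas and boundary lengths simply add and each stays a separate island — 2 connected regions. The result has 2 disconnected regions.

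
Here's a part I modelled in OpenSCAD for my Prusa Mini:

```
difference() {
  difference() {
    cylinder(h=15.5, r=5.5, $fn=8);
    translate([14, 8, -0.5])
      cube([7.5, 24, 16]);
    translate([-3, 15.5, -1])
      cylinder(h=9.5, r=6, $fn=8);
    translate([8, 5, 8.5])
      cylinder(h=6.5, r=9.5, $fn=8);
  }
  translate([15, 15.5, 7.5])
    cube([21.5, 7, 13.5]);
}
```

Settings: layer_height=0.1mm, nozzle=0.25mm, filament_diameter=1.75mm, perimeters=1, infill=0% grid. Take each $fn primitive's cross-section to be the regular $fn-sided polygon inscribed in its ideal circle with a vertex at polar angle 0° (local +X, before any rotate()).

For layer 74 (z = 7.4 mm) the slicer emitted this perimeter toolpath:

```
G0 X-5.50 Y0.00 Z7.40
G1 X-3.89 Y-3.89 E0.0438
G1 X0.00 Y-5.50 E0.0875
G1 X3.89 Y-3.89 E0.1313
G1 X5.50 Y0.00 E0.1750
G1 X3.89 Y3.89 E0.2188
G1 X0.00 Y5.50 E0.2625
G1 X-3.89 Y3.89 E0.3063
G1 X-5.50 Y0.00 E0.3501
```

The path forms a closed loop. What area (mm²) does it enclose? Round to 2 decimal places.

85.58 mm²

Apply the shoelace formula to the sequence of (X, Y) vertices; enclosed area = 85.58 mm².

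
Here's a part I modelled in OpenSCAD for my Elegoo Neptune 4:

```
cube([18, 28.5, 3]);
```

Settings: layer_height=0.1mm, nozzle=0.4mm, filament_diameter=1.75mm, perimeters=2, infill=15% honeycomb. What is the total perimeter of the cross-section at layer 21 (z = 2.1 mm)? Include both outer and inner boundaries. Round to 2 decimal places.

At z = 2.1 mm: the cube is present — its section is the full 18×28.5 rectangle (perimeter 93.00 mm). Overall, the cross-section is a single solid region. Total boundary length (outer) = 93.00 mm.

93.00 mm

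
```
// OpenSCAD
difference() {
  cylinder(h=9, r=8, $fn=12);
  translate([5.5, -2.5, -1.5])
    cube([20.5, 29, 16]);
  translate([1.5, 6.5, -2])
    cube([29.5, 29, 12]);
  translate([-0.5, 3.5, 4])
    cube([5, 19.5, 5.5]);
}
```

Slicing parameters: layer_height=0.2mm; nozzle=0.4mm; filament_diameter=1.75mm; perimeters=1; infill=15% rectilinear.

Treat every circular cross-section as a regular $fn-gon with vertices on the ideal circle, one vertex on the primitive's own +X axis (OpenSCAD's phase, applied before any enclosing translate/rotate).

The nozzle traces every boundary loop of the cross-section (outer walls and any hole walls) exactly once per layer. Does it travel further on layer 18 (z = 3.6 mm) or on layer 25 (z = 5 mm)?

layer 25 (z = 5 mm)

Layer 18 (z = 3.6): the cylinder: section is a regular 12-gon, circumradius r=8 (perimeter = 2·12·8.000·sin(180°/12) = 49.69 mm); the cube at (5.5, -2.5) (footprint 20.5×29) is included at this height (perimeter 99.00 mm); the cube at (1.5, 6.5) is present — its section is the full 29.5×29 rectangle (perimeter 117.00 mm); the cube at (-0.5, 3.5) does not reach this height (z outside [4, 9.5]); Taking the first minus the rest: starting from the r=8 cylinder, the 20.5×29 cube at (5.5, -2.5) partially overlaps it — only the 14.29 mm² overlap (of its 594.50 mm²) is removed, clipping the outline; the 29.5×29 cube at (1.5, 6.5) partially overlaps it — only the 2.00 mm² overlap (of its 855.50 mm²) is removed, clipping the outline — boundary = 51.54 mm. So its perimeter = 51.54 mm. Layer 25 (z = 5): the cylinder: section is a regular 12-gon, circumradius r=8 (perimeter = 2·12·8.000·sin(180°/12) = 49.69 mm); the cube at (5.5, -2.5) is present — its section is the full 20.5×29 rectangle (perimeter 99.00 mm); the cube at (1.5, 6.5) is present — its section is the full 29.5×29 rectangle (perimeter 117.00 mm); the 5×19.5 cube at (-0.5, 3.5) contributes its full rectangle (perimeter 49.00 mm); After the difference (first − rest): starting from the r=8 cylinder, the 20.5×29 cube at (5.5, -2.5) partially overlaps it — only the 14.29 mm² overlap (of its 594.50 mm²) is removed, clipping the outline; the 29.5×29 cube at (1.5, 6.5) partially overlaps it — only the 2.00 mm² overlap (of its 855.50 mm²) is removed, clipping the outline; the 5×19.5 cube at (-0.5, 3.5) partially overlaps it — only the 17.66 mm² overlap (of its 97.50 mm²) is removed, clipping the outline — boundary = 57.63 mm. So its perimeter = 57.63 mm. Layer 25 is larger (57.63 vs 51.54 mm).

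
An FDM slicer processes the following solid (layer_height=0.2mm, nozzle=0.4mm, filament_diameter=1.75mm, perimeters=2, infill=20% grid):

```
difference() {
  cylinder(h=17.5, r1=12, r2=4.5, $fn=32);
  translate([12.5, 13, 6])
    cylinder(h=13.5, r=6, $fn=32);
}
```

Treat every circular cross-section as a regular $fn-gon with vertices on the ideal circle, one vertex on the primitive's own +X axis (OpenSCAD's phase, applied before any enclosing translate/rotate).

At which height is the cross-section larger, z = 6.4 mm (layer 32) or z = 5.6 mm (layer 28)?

layer 28 (z = 5.6 mm)

Layer 32 (z = 6.4): the cone contributes a regular 32-gon of circumradius 9.257 (interpolated between r1=12 and r2=4.5 at t=0.366) (area = (32/2)·9.257²·sin(360°/32) = 267.49 mm²); the r=6 cylinder at (12.5, 13) contributes a regular 32-gon of circumradius 6 (area = (32/2)·6.000²·sin(360°/32) = 112.37 mm²); After the difference (first − rest): starting from the cone (267.49 mm²), the r=6 cylinder at (12.5, 13) misses the remaining region (no effect) — area = 267.49 mm². So its area = 267.49 mm². Layer 28 (z = 5.6): the cone (r1=12→r2=4.5) has section circumradius 9.600 here — a regular 32-gon (area = (32/2)·9.600²·sin(360°/32) = 287.67 mm²); the cylinder at (12.5, 13) is absent (z outside [6, 19.5]); Taking the first minus the rest: none of the subtracted shapes is present at this height, so the cone is unchanged — area = 287.67 mm². So its area = 287.67 mm². Layer 28 is larger (287.67 vs 267.49 mm²).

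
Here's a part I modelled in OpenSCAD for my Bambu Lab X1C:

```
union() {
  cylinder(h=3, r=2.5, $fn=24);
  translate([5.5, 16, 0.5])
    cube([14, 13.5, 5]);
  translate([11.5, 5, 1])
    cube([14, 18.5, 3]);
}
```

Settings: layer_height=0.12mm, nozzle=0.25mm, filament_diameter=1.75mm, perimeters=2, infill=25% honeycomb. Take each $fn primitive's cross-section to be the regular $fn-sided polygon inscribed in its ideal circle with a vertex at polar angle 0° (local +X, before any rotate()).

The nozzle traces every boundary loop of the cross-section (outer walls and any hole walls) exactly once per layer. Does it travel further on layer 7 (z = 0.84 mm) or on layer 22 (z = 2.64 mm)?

layer 22 (z = 2.64 mm)

Layer 7 (z = 0.84): the cylinder: section is a regular 24-gon, circumradius r=2.5 (perimeter = 2·24·2.500·sin(180°/24) = 15.66 mm); the cube at (5.5, 16) (footprint 14×13.5) is included at this height (perimeter 55.00 mm); the cube at (11.5, 5) does not reach this height (z outside [1, 4]); Merging all regions: the 2 present regions are separate (no shared area or edge), so areas and boundary lengths simply add and each stays a separate island — boundary = 70.66 mm. So its perimeter = 70.66 mm. Layer 22 (z = 2.64): the r=2.5 cylinder gives a regular 24-gon of circumradius 2.5 (constant along its height) (perimeter = 2·24·2.500·sin(180°/24) = 15.66 mm); the 14×13.5 cube at (5.5, 16) contributes its full rectangle (perimeter 55.00 mm); the 14×18.5 cube at (11.5, 5) contributes its full rectangle (perimeter 65.00 mm); Taking the union: the regions partially overlap (shared area 60.00 mm²), so the edge portions inside another operand are dropped and the merged outline is re-measured after clipping — boundary = 104.66 mm. So its perimeter = 104.66 mm. Layer 22 is larger (104.66 vs 70.66 mm).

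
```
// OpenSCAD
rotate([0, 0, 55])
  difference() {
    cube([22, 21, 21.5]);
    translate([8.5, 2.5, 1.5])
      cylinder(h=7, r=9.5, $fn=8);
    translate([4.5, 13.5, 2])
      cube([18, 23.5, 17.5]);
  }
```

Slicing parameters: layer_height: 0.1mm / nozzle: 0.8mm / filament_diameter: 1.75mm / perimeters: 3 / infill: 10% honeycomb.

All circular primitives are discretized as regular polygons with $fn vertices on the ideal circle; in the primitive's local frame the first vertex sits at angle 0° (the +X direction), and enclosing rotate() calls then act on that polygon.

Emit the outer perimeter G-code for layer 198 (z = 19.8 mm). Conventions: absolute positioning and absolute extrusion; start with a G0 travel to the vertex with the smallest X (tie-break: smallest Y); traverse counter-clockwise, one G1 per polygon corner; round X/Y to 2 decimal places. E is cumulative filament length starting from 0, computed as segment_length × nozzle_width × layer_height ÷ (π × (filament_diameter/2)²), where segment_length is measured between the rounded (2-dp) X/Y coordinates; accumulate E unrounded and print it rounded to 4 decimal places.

G0 X-17.20 Y12.05 Z19.80
G1 X0.00 Y0.00 E0.6985
G1 X12.62 Y18.02 E1.4302
G1 X-4.58 Y30.07 E2.1287
G1 X-17.20 Y12.05 E2.8604

At z = 19.8 mm: the 22×21 cube contributes its full rectangle; the cylinder at (8.5, 2.5) does not reach this height (z outside [1.5, 8.5]); the cube at (4.5, 13.5) is not intersected at this z (z outside [2, 19.5]); After the difference (first − rest): none of the subtracted shapes is present at this height, so the 22×21 cube is unchanged — 1 connected region; (whole slice rotated 55° about Z — lengths, areas and connectivity unchanged). The outline is a single polygon with 4 vertices. Extrusion per mm of travel: 0.8 × 0.1 / (π × 0.875²) = 0.033260. Accumulating E over each segment gives final E = 2.8604.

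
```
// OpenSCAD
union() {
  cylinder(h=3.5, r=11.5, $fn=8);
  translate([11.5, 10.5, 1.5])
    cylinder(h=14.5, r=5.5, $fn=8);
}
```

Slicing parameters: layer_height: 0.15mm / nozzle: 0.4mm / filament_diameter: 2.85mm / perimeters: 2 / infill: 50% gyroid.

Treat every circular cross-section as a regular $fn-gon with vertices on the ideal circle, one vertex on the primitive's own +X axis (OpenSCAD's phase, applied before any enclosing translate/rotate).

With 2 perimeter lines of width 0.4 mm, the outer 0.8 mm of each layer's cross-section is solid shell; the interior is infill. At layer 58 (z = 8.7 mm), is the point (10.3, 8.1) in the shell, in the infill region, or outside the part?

infill

At z = 8.7 mm: the cylinder is not intersected at this z (z outside [0, 3.5]); the r=5.5 cylinder at (11.5, 10.5) contributes a regular 8-gon of circumradius 5.5; Combining (union): only the r=5.5 cylinder at (11.5, 10.5) is present, so the union is just that shape — 1 connected region. Overall, the cross-section is a single solid region. The nearest boundary edge runs (7.61, 6.61)→(11.50, 5.00); distance from the point to it = 2.40 mm. The point is inside the cross-section and 2.40 mm from the nearest boundary — more than the 0.8 mm shell width (2 × 0.4), so it's in the infill interior.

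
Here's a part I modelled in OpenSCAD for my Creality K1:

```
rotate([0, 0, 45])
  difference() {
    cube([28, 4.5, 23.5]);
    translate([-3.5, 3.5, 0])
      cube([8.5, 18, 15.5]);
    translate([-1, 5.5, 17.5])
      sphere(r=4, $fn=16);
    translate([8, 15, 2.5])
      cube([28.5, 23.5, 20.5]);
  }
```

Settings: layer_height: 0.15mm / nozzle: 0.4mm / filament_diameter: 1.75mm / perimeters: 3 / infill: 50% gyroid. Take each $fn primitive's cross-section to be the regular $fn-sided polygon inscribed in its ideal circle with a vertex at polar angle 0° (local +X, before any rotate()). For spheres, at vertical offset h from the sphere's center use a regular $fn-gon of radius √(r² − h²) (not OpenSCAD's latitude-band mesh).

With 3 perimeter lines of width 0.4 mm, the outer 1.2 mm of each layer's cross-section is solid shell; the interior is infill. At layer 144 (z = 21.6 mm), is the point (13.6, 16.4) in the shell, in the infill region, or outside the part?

At z = 21.6 mm: the 28×4.5 cube contributes its full rectangle; the cube at (-3.5, 3.5) does not reach this height (z outside [0, 15.5]); the sphere at (-1, 5.5) does not reach this height (|z−center|=4.100 > r=4); the cube at (8, 15) is present — its section is the full 28.5×23.5 rectangle; Taking the first minus the rest: starting from the 28×4.5 cube, the 28.5×23.5 cube at (8, 15) misses the remaining region (no effect) — 1 connected region; (rotated 45° about Z; rotation is an isometry so areas/perimeters/island counts are preserved). Overall, the cross-section is a single solid region. Undo the 45° rotation: the query point maps to (21.213, 1.980) in the un-rotated model frame. The nearest boundary edge runs (28.00, 0.00)→(0.00, 0.00); distance from the point to it = 1.98 mm. The point is inside the cross-section and 1.98 mm from the nearest boundary — more than the 1.2 mm shell width (3 × 0.4), so it's in the infill interior.

infill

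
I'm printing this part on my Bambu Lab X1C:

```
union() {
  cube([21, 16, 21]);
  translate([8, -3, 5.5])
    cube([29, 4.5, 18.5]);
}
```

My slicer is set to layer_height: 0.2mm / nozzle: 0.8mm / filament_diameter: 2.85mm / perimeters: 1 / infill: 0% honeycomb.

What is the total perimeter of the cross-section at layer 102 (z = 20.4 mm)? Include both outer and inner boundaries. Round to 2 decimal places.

112.00 mm

At z = 20.4 mm: the cube (footprint 21×16) is included at this height (perimeter 74.00 mm); the 29×4.5 cube at (8, -3) contributes its full rectangle (perimeter 67.00 mm); Taking the union: the regions partially overlap (shared area 19.50 mm²), so the edge portions inside another operand are dropped and the merged outline is re-measured after clipping — boundary = 112.00 mm. Overall, the cross-section is a single solid region. Total boundary length (outer) = 112.00 mm.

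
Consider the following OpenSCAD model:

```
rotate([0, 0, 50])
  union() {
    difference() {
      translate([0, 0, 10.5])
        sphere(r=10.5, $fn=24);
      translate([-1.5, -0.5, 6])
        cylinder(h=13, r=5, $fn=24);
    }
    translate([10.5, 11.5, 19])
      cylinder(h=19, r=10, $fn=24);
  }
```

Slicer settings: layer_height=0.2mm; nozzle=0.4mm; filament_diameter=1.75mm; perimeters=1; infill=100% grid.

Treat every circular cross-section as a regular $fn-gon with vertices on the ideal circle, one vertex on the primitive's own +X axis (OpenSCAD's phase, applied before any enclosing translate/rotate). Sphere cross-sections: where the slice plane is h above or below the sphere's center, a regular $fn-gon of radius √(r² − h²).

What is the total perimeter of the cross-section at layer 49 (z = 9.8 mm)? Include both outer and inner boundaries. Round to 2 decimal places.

96.97 mm

At z = 9.8 mm: the r=10.5 sphere slices to a regular 24-gon of circumradius 10.477 (√(r²−h²) with h=0.7 from center) (perimeter = 2·24·10.477·sin(180°/24) = 65.64 mm); the r=5 cylinder at (-1.5, -0.5) gives a regular 24-gon of circumradius 5 (constant along its height) (perimeter = 2·24·5.000·sin(180°/24) = 31.33 mm); Taking the first minus the rest: starting from the r=10.5 sphere, the r=5 cylinder at (-1.5, -0.5) lies wholly inside it (removes its full 77.65 mm² and its 31.33 mm outline becomes a hole wall) — boundary (outer + 1 inner loop) = 96.97 mm; the cylinder at (10.5, 11.5) is not intersected at this z (z outside [19, 38]); Taking the union: only that combined region is present, so the union is just that shape — boundary (outer + 1 inner loop) = 96.97 mm; (whole slice rotated 50° about Z — lengths, areas and connectivity unchanged). Overall, the cross-section is one region with 1 hole. Total boundary length (outer + inner) = 96.97 mm.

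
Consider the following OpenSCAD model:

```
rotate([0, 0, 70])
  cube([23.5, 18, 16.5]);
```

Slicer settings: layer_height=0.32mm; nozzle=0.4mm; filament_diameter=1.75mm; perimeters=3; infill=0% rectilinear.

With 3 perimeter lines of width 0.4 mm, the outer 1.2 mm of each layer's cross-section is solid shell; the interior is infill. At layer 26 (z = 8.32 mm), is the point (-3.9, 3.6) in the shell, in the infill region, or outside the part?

At z = 8.32 mm: the cube (footprint 23.5×18) is included at this height; (whole slice rotated 70° about Z — lengths, areas and connectivity unchanged). Overall, the cross-section is a single solid region. Undo the 70° rotation: the query point maps to (2.049, 4.896) in the un-rotated model frame. The nearest boundary edge runs (0.00, 18.00)→(0.00, 0.00); distance from the point to it = 2.05 mm. The point is inside the cross-section and 2.05 mm from the nearest boundary — more than the 1.2 mm shell width (3 × 0.4), so it's in the infill interior.

infill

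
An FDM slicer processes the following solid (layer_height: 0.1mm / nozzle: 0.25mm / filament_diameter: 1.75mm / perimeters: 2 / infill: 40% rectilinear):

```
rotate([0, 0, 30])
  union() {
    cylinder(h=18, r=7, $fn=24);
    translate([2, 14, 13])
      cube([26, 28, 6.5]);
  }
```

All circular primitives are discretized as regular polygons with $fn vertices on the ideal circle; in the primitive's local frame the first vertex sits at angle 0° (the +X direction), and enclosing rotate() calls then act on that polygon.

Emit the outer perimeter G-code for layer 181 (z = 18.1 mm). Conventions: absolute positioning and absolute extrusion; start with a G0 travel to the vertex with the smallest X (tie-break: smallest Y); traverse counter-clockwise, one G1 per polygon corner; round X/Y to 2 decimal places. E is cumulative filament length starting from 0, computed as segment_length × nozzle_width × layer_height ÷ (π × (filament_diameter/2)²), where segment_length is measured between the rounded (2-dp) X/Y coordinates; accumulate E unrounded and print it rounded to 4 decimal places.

At z = 18.1 mm: the cylinder is not intersected at this z (z outside [0, 18]); the 26×28 cube at (2, 14) contributes its full rectangle; Merging all regions: only the 26×28 cube at (2, 14) is present, so the union is just that shape — 1 connected region; (rotated 30° about Z; rotation is an isometry so areas/perimeters/island counts are preserved). The outline is a single polygon with 4 vertices. Extrusion per mm of travel: 0.25 × 0.1 / (π × 0.875²) = 0.010394. Accumulating E over each segment gives final E = 1.1226.

G0 X-19.27 Y37.37 Z18.10
G1 X-5.27 Y13.12 E0.2910
G1 X17.25 Y26.12 E0.5613
G1 X3.25 Y50.37 E0.8523
G1 X-19.27 Y37.37 E1.1226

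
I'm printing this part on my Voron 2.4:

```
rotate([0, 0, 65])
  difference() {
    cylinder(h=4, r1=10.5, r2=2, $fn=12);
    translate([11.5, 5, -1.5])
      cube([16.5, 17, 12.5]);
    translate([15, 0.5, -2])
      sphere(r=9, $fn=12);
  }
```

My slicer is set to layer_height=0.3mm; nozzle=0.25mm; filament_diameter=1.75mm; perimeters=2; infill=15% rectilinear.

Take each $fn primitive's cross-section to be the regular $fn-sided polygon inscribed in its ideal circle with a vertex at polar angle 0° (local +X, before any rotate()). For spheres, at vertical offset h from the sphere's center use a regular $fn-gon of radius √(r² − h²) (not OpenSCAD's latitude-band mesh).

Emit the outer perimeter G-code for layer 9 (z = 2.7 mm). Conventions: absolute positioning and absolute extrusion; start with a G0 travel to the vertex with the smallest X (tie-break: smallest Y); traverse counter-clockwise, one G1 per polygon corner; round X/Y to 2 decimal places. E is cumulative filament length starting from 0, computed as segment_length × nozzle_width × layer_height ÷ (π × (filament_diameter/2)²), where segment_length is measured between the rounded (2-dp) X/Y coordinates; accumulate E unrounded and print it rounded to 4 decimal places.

G0 X-4.74 Y-0.42 Z2.70
G1 X-3.90 Y-2.73 E0.0766
G1 X-2.01 Y-4.32 E0.1537
G1 X0.42 Y-4.74 E0.2306
G1 X2.73 Y-3.90 E0.3072
G1 X4.32 Y-2.01 E0.3842
G1 X4.74 Y0.42 E0.4611
G1 X3.90 Y2.73 E0.5377
G1 X2.01 Y4.32 E0.6148
G1 X-0.42 Y4.74 E0.6917
G1 X-2.73 Y3.90 E0.7683
G1 X-4.32 Y2.01 E0.8453
G1 X-4.74 Y-0.42 E0.9222

At z = 2.7 mm: the cone: at t=0.675 of its height the radius interpolates to r₁+(r₂−r₁)t = 4.762, giving a regular 12-gon of that circumradius; the 16.5×17 cube at (11.5, 5) contributes its full rectangle; the sphere at (15, 0.5): section is a regular 12-gon, circumradius = √(r²−h²) = √(9²−4.7²) = 7.675; After the difference (first − rest): starting from the cone, the 16.5×17 cube at (11.5, 5) misses the remaining region (no effect); the r=9 sphere at (15, 0.5) misses the remaining region (no effect) — 1 connected region; (whole slice rotated 65° about Z — lengths, areas and connectivity unchanged). The outline is a single polygon with 12 vertices. Extrusion per mm of travel: 0.25 × 0.3 / (π × 0.875²) = 0.031181. Accumulating E over each segment gives final E = 0.9222.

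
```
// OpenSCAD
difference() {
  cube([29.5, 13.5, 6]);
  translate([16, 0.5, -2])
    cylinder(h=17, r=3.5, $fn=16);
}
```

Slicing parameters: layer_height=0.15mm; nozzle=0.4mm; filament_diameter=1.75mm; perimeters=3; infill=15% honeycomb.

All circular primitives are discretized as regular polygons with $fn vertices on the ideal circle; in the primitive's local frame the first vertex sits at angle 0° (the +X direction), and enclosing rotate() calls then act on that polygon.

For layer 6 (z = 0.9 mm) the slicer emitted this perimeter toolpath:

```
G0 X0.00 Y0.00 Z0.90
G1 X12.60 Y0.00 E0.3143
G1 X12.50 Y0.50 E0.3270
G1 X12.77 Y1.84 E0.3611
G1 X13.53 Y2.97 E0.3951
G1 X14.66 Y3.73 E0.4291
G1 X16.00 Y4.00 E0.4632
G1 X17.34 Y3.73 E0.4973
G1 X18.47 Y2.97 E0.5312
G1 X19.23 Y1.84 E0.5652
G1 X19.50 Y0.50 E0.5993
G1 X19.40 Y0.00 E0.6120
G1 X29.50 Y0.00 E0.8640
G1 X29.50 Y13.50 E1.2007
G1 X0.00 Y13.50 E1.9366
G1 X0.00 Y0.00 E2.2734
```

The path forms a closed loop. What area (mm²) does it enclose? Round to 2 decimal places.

Apply the shoelace formula to the sequence of (X, Y) vertices; enclosed area = 376.08 mm².

376.08 mm²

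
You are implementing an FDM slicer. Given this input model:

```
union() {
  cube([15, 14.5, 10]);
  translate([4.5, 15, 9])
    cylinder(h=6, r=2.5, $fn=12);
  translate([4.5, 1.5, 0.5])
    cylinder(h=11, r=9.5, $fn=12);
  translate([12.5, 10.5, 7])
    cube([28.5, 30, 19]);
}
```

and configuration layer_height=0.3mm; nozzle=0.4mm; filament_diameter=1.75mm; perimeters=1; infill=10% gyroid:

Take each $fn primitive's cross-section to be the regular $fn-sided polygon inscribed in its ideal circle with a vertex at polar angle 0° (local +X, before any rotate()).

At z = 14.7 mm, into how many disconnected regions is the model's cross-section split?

At z = 14.7 mm: the cube is absent (z outside [0, 10]); the cylinder at (4.5, 15): section is a regular 12-gon, circumradius r=2.5; the cylinder at (4.5, 1.5) is absent (z outside [0.5, 11.5]); the cube at (12.5, 10.5) (footprint 28.5×30) is included at this height; Combining (union): the 2 present regions are separate (no shared area or edge), so areas and boundary lengths simply add and each stays a separate island — 2 connected regions. The result has 2 disconnected regions.

2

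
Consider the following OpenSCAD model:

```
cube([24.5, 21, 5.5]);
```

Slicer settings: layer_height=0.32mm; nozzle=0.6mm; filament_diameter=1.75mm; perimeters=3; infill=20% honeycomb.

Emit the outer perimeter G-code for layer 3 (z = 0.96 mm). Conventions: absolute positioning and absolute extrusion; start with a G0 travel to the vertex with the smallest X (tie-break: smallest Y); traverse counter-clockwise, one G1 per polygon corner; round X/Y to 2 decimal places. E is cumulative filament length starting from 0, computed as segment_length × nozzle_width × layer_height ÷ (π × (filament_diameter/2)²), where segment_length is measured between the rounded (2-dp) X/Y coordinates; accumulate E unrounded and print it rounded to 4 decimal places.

At z = 0.96 mm: the 24.5×21 cube contributes its full rectangle. The outline is a single polygon with 4 vertices. Extrusion per mm of travel: 0.6 × 0.32 / (π × 0.875²) = 0.079824. Accumulating E over each segment gives final E = 7.2640.

G0 X0.00 Y0.00 Z0.96
G1 X24.50 Y0.00 E1.9557
G1 X24.50 Y21.00 E3.6320
G1 X0.00 Y21.00 E5.5877
G1 X0.00 Y0.00 E7.2640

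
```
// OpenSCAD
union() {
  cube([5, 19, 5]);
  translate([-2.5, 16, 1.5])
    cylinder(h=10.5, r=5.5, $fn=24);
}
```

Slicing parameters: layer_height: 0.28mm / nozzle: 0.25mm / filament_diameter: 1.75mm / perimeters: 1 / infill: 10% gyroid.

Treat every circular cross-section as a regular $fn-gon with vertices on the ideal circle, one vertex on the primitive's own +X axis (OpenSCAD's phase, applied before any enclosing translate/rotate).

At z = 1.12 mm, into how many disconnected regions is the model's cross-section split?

At z = 1.12 mm: the cube (footprint 5×19) is included at this height; the cylinder at (-2.5, 16) is absent (z outside [1.5, 12]); Merging all regions: only the 5×19 cube is present, so the union is just that shape — 1 connected region. The result has 1 disconnected region.

1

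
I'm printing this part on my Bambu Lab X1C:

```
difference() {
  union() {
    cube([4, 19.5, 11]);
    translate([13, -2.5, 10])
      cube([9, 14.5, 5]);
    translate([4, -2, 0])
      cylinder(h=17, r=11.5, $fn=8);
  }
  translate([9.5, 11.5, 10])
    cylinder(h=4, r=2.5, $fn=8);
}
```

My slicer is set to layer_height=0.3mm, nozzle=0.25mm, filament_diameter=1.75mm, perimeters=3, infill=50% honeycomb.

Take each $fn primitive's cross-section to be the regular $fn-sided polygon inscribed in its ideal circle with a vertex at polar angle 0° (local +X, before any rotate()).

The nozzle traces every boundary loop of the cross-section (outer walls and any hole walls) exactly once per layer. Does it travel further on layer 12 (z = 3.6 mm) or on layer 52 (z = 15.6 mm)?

layer 12 (z = 3.6 mm)

Layer 12 (z = 3.6): the 4×19.5 cube contributes its full rectangle (perimeter 47.00 mm); the cube at (13, -2.5) is absent (z outside [10, 15]); the cylinder at (4, -2): section is a regular 8-gon, circumradius r=11.5 (perimeter = 2·8·11.500·sin(180°/8) = 70.41 mm); Combining (union): the regions partially overlap (shared area 34.69 mm²), so the edge portions inside another operand are dropped and the merged outline is re-measured after clipping — boundary = 91.74 mm; the cylinder at (9.5, 11.5) is not intersected at this z (z outside [10, 14]); Subtracting the remaining from the first: none of the subtracted shapes is present at this height, so that combined region is unchanged — boundary = 91.74 mm. So its perimeter = 91.74 mm. Layer 52 (z = 15.6): the cube is absent (z outside [0, 11]); the cube at (13, -2.5) does not reach this height (z outside [10, 15]); the r=11.5 cylinder at (4, -2) contributes a regular 8-gon of circumradius 11.5 (perimeter = 2·8·11.500·sin(180°/8) = 70.41 mm); Merging all regions: only the r=11.5 cylinder at (4, -2) is present, so the union is just that shape — boundary = 70.41 mm; the cylinder at (9.5, 11.5) does not reach this height (z outside [10, 14]); Subtracting the remaining from the first: none of the subtracted shapes is present at this height, so that combined region is unchanged — boundary = 70.41 mm. So its perimeter = 70.41 mm. Layer 12 is larger (91.74 vs 70.41 mm).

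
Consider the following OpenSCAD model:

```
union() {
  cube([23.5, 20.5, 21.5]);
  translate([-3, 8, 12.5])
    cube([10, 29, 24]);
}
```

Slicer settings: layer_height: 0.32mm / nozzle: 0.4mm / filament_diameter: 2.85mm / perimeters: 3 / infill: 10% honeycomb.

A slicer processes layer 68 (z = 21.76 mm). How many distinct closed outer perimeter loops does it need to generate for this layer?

1

At z = 21.76 mm: the cube is absent (z outside [0, 21.5]); the cube at (-3, 8) is present — its section is the full 10×29 rectangle; Taking the union: only the 10×29 cube at (-3, 8) is present, so the union is just that shape — 1 connected region. The result has 1 disconnected region.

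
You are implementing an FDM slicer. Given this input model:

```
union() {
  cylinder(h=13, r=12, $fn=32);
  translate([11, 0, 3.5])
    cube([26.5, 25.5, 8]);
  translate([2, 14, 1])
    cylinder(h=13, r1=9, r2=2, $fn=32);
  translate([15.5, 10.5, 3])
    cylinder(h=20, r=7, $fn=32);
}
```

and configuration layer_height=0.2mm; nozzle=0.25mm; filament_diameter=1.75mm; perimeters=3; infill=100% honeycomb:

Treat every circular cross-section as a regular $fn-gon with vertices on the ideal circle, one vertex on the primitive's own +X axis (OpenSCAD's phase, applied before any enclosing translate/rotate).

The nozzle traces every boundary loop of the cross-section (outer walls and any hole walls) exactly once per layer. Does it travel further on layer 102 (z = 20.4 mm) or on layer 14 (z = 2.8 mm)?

Layer 102 (z = 20.4): the cylinder is not intersected at this z (z outside [0, 13]); the cube at (11, 0) is not intersected at this z (z outside [3.5, 11.5]); the cone at (2, 14) is not intersected at this z (z outside [1, 14]); the r=7 cylinder at (15.5, 10.5) gives a regular 32-gon of circumradius 7 (constant along its height) (perimeter = 2·32·7.000·sin(180°/32) = 43.91 mm); Combining (union): only the r=7 cylinder at (15.5, 10.5) is present, so the union is just that shape — boundary = 43.91 mm. So its perimeter = 43.91 mm. Layer 14 (z = 2.8): the r=12 cylinder gives a regular 32-gon of circumradius 12 (constant along its height) (perimeter = 2·32·12.000·sin(180°/32) = 75.28 mm); the cube at (11, 0) is not intersected at this z (z outside [3.5, 11.5]); the cone at (2, 14): at t=0.138 of its height the radius interpolates to r₁+(r₂−r₁)t = 8.031, giving a regular 32-gon of that circumradius (perimeter = 2·32·8.031·sin(180°/32) = 50.38 mm); the cylinder at (15.5, 10.5) is not intersected at this z (z outside [3, 23]); Combining (union): the regions partially overlap (shared area 54.86 mm²), so the edge portions inside another operand are dropped and the merged outline is re-measured after clipping — boundary = 95.12 mm. So its perimeter = 95.12 mm. Layer 14 is larger (95.12 vs 43.91 mm).

layer 14 (z = 2.8 mm)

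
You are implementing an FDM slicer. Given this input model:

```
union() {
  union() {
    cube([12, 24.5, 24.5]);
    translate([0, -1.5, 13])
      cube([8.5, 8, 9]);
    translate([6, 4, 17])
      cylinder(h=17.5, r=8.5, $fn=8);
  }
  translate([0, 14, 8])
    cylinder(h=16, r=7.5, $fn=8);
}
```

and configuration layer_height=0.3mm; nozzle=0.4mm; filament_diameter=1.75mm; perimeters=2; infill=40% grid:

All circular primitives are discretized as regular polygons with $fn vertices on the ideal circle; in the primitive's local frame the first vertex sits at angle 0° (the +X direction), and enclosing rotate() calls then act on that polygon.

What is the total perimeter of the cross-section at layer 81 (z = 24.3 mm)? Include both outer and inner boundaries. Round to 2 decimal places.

At z = 24.3 mm: the 12×24.5 cube contributes its full rectangle (perimeter 73.00 mm); the cube at (0, -1.5) is absent (z outside [13, 22]); the r=8.5 cylinder at (6, 4) gives a regular 8-gon of circumradius 8.5 (constant along its height) (perimeter = 2·8·8.500·sin(180°/8) = 52.04 mm); Taking the union: the regions partially overlap (shared area 135.09 mm²), so the edge portions inside another operand are dropped and the merged outline is re-measured after clipping — boundary = 80.03 mm; the cylinder at (0, 14) is not intersected at this z (z outside [8, 24]); Taking the union: only that combined region is present, so the union is just that shape — boundary = 80.03 mm. Overall, the cross-section is a single solid region. Total boundary length (outer) = 80.03 mm.

80.03 mm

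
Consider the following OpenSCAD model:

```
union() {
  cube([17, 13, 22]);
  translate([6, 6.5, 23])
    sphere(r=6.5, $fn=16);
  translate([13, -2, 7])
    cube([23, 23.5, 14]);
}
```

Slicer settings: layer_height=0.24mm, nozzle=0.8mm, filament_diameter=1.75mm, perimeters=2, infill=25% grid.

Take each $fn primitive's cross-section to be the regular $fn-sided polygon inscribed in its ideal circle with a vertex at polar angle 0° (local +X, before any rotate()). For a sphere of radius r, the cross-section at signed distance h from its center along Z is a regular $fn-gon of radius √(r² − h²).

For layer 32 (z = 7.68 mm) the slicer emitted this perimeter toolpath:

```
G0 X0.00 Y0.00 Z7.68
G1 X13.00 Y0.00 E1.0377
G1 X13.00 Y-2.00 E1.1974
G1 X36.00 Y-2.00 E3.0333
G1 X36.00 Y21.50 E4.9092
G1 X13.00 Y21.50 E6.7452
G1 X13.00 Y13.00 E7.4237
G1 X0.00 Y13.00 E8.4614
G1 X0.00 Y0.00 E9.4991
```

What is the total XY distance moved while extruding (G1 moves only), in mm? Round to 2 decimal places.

119.00 mm

Sum the Euclidean lengths of each G1 segment: total = 119.00 mm.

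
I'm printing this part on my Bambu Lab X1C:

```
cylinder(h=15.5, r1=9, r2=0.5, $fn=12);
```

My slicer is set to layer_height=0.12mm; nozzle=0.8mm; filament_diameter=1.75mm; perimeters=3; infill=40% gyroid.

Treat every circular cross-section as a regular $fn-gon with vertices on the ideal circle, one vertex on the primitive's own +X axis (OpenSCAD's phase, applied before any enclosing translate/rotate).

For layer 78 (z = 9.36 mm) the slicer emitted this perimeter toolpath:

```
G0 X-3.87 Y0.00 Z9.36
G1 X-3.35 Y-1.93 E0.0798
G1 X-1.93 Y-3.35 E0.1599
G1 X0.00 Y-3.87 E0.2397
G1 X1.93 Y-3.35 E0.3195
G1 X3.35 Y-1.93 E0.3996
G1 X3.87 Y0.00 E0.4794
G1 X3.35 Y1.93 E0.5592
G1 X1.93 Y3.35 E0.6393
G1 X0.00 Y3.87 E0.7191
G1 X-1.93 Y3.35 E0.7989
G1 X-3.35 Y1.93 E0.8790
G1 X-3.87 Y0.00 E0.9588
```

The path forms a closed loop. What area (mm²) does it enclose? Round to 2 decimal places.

Apply the shoelace formula to the sequence of (X, Y) vertices; enclosed area = 44.87 mm².

44.87 mm²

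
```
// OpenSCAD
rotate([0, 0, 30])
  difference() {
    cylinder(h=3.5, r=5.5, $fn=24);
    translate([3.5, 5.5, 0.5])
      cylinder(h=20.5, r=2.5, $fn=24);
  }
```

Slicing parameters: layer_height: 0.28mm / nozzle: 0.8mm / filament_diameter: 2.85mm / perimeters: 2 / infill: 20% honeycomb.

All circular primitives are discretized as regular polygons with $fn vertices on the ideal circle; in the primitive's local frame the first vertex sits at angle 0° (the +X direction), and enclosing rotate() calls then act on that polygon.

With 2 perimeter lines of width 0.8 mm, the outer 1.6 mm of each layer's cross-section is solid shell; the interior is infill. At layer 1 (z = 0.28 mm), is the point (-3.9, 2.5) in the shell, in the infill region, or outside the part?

shell

At z = 0.28 mm: the cylinder: section is a regular 24-gon, circumradius r=5.5; the cylinder at (3.5, 5.5) is not intersected at this z (z outside [0.5, 21]); After the difference (first − rest): none of the subtracted shapes is present at this height, so the r=5.5 cylinder is unchanged — 1 connected region; (whole slice rotated 30° about Z — lengths, areas and connectivity unchanged). Overall, the cross-section is a single solid region. Undo the 30° rotation: the query point maps to (-2.127, 4.115) in the un-rotated model frame. The nearest boundary edge runs (-1.42, 5.31)→(-2.75, 4.76); distance from the point to it = 0.84 mm. The point is inside the cross-section, 0.84 mm from the nearest boundary — within the 1.6 mm shell band (2 × 0.8).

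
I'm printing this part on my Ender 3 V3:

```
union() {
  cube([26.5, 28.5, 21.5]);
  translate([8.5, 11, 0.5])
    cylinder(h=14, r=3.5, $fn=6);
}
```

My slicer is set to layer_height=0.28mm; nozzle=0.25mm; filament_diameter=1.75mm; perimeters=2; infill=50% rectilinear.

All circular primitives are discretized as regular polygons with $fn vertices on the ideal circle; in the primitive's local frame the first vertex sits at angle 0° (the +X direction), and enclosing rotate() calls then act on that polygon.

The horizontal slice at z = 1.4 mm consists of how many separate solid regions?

1

At z = 1.4 mm: the 26.5×28.5 cube contributes its full rectangle; the r=3.5 cylinder at (8.5, 11) contributes a regular 6-gon of circumradius 3.5; Taking the union: the r=3.5 cylinder at (8.5, 11) lies entirely inside the 26.5×28.5 cube, so the union is just the 26.5×28.5 cube — 1 connected region. The result has 1 disconnected region.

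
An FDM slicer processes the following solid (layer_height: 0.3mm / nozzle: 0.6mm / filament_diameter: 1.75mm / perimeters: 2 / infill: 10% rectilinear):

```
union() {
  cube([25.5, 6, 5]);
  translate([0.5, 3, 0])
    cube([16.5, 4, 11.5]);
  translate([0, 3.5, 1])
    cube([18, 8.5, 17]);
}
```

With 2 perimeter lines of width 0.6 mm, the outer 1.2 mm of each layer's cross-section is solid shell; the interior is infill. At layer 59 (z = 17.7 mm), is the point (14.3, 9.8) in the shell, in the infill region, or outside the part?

infill

At z = 17.7 mm: the cube is not intersected at this z (z outside [0, 5]); the cube at (0.5, 3) is not intersected at this z (z outside [0, 11.5]); the 18×8.5 cube at (0, 3.5) contributes its full rectangle; Combining (union): only the 18×8.5 cube at (0, 3.5) is present, so the union is just that shape — 1 connected region. Overall, the cross-section is a single solid region. The nearest boundary edge runs (18.00, 12.00)→(0.00, 12.00); distance from the point to it = 2.20 mm. The point is inside the cross-section and 2.20 mm from the nearest boundary — more than the 1.2 mm shell width (2 × 0.6), so it's in the infill interior.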